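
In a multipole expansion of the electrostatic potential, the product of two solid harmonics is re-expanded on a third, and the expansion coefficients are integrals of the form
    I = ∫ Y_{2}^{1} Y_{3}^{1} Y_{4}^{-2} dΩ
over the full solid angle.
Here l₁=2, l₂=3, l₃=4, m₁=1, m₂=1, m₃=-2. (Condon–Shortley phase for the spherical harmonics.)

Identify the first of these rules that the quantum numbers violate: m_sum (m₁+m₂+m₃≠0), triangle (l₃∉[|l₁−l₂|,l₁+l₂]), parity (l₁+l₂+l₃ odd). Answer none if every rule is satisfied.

azimuthal sum: 1 + 1 − 2 = 0  ✓
1 ≤ 4 ≤ 5 (triangle on l)  ✓
L = 2 + 3 + 4 = 9 (odd)  ✗

parity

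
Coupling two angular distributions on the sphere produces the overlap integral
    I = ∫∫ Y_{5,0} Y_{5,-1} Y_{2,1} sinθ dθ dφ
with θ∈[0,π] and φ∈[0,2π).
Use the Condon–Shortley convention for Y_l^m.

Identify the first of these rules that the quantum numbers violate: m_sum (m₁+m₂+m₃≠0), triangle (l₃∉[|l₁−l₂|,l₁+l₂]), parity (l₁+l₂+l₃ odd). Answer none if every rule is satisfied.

azimuthal sum: 0 − 1 + 1 = 0  ✓
0 ≤ 2 ≤ 10 (triangle on l)  ✓
L = 5 + 5 + 2 = 12 (even)  ✓

none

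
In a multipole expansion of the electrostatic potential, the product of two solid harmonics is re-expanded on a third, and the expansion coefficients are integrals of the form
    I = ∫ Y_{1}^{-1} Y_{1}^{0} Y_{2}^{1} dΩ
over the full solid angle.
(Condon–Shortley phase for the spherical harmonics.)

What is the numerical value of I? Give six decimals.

-0.218510

m-sum 0 ✓  L=4 even ✓  0≤2≤2 ✓
Π(2lᵢ+1) = 3×3×5 = 45
triangle coeff Δ(1,1,2) = 1/30
Σ_t [0,0]: t=0:+1/1 = 1/1
(3j)²=2/15 [(1 1 2; 0 0 0)], sign=+1
Σ_t [0,0]: t=0:+1/2 = 1/2
(3j)²=1/10 [(1 1 2; -1 0 1)], sign=-1
⇒ 4πI² = 3/5
I = (-1)√(3/5/(4π)) = -0.21850969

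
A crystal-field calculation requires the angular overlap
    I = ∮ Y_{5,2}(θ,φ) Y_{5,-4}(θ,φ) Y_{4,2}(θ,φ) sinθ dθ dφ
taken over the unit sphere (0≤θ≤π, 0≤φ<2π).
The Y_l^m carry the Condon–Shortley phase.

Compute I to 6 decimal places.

0.118854

m-sum 0 ✓  L=14 even ✓  0≤4≤10 ✓
Π(2lᵢ+1) = 11×11×9 = 1089
triangle coeff Δ(5,5,4) = 1/3153150
Σ_t [1,5]: t=1:−1/69120 t=2:+1/1728 t=3:−1/576 t=4:+1/1728 t=5:−1/69120 = -7/11520
(3j)²=2/143 [(5 5 4; 0 0 0)], sign=-1
Σ_t [0,1]: t=0:+1/25920 t=1:−1/11520 = -1/20736
(3j)²=5/429 [(5 5 4; 2 -4 2)], sign=-1
⇒ 4πI² = 30/169
I = (+1)√(30/169/(4π)) = 0.11885360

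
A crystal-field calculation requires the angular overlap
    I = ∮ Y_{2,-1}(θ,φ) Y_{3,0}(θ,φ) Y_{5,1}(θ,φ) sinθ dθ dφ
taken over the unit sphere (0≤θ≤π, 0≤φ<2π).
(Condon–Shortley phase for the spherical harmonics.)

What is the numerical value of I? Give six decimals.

m-sum 0 ✓  L=10 even ✓  1≤5≤5 ✓
Π(2lᵢ+1) = 5×7×11 = 385
triangle coeff Δ(2,3,5) = 1/2310
Σ_t [0,0]: t=0:+1/144 = 1/144
(3j)²=10/231 [(2 3 5; 0 0 0)], sign=-1
Σ_t [0,0]: t=0:+1/216 = 1/216
(3j)²=8/231 [(2 3 5; -1 0 1)], sign=+1
⇒ 4πI² = 400/693
I = (-1)√(400/693/(4π)) = -0.21431790

-0.214318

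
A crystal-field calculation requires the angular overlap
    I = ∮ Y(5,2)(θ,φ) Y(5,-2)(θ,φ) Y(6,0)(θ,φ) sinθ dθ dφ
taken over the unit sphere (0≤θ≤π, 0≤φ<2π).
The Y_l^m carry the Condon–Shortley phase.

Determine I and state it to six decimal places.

-0.110455

Rules hold: Σm=0, L=16 even, 0≤6≤10.
N = 11·11·13 = 1573
Δ = 4!·6!·6!/17! = 1/28588560
Racah Σ t=0..4: t=0:+1/345600 t=1:−1/13824 t=2:+1/5184 t=3:−1/13824 t=4:+1/345600 = 7/129600
⇒ 3j(5 5 6; 0 0 0)² = 80/7293, sgn +1
Racah Σ t=0..3: t=0:+1/31104 t=1:−1/13824 t=2:+1/57600 t=3:−1/3110400 = -1/43200
⇒ 3j(5 5 6; 2 -2 0)² = 108/12155, sgn -1
4πI² = N·(3j₀)²·(3jₘ)² = 576/3757
I = -1·√(0.153314/4π) = -0.11045508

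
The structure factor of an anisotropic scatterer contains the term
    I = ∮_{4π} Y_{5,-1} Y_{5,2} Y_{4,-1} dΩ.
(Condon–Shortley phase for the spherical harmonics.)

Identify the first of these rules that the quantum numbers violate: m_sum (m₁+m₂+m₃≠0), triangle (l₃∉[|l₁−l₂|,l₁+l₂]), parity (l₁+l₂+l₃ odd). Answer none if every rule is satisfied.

none

Σmᵢ = 0  ✓
l₃∈[|l₁−l₂|,l₁+l₂]=[0,10], have l₃=4  ✓
Σlᵢ = 14 ⇒ even  ✓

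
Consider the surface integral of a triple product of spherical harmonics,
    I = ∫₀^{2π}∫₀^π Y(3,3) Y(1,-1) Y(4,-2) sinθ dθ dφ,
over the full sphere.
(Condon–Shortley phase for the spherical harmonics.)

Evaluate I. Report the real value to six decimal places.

0.061558

Checks pass: Σm=0; 8 even; l₃=4∈[2,4].
(2·3+1)(2·1+1)(2·4+1) = 189
Δ: 0! 6! 2! / 9! → 1/252
sum: t=0:+1/36 = 1/36
3j²(3 1 4; 0 0 0) = Δ·Π!·Σ² = 4/63  (sign +1)
sum: t=0:+1/1440 = 1/1440
3j²(3 1 4; 3 -1 -2) = Δ·Π!·Σ² = 1/252  (sign +1)
combine: 4πI² = 189·4/63·1/252 = 1/21
take √, sign +1: I = 0.06155813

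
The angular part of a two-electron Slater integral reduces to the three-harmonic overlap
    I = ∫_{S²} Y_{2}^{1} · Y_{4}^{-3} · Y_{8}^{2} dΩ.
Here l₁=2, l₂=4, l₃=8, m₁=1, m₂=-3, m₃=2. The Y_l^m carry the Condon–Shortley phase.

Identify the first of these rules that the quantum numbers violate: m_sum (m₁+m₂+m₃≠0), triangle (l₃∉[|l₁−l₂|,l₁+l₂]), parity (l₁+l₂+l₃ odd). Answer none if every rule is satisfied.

triangle

Σmᵢ = 0  ✓
l₃∈[|l₁−l₂|,l₁+l₂]=[2,6], have l₃=8  ✗
Σlᵢ = 14 ⇒ even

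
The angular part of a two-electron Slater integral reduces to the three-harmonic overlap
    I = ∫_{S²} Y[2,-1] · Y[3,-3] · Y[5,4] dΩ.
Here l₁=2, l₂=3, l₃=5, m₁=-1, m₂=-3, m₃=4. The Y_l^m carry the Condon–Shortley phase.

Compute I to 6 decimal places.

Rules hold: Σm=0, L=10 even, 1≤5≤5.
N = 5·7·11 = 385
Δ = 0!·4!·6!/11! = 1/2310
Racah Σ t=0..0: t=0:+1/144 = 1/144
⇒ 3j(2 3 5; 0 0 0)² = 10/231, sgn -1
Racah Σ t=0..0: t=0:+1/4320 = 1/4320
⇒ 3j(2 3 5; -1 -3 4)² = 2/55, sgn -1
4πI² = N·(3j₀)²·(3jₘ)² = 20/33
I = +1·√(0.606061/4π) = 0.21961050

0.219610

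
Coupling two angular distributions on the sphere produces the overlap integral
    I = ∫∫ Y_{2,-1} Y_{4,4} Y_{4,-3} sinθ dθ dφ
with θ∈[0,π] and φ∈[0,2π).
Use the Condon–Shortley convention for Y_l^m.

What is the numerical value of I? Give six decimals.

Rules hold: Σm=0, L=10 even, 2≤4≤6.
N = 5·9·9 = 405
Δ = 2!·2!·6!/11! = 1/13860
Racah Σ t=0..2: t=0:+1/192 t=1:−1/36 t=2:+1/192 = -5/288
⇒ 3j(2 4 4; 0 0 0)² = 20/693, sgn -1
Racah Σ t=2..2: t=2:+1/1440 = 1/1440
⇒ 3j(2 4 4; -1 4 -3)² = 7/165, sgn -1
4πI² = N·(3j₀)²·(3jₘ)² = 60/121
I = +1·√(0.495868/4π) = 0.19864517

0.198645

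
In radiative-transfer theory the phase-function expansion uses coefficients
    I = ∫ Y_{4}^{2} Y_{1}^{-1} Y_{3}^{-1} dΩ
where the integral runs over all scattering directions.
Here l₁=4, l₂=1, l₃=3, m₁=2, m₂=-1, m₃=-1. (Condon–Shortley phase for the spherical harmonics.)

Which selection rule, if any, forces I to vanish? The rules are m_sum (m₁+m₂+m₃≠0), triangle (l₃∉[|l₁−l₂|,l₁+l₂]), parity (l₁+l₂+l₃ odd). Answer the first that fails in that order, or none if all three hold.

Σmᵢ = 0  ✓
l₃∈[|l₁−l₂|,l₁+l₂]=[3,5], have l₃=3  ✓
Σlᵢ = 8 ⇒ even  ✓

none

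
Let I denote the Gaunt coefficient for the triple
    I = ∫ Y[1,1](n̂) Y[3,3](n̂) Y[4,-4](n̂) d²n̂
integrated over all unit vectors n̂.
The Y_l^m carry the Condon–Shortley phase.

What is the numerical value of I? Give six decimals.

0.325735

Rules hold: Σm=0, L=8 even, 2≤4≤4.
N = 3·7·9 = 189
Δ = 0!·2!·6!/9! = 1/252
Racah Σ t=0..0: t=0:+1/36 = 1/36
⇒ 3j(1 3 4; 0 0 0)² = 4/63, sgn +1
Racah Σ t=0..0: t=0:+1/1440 = 1/1440
⇒ 3j(1 3 4; 1 3 -4)² = 1/9, sgn +1
4πI² = N·(3j₀)²·(3jₘ)² = 4/3
I = +1·√(1.33333/4π) = 0.32573501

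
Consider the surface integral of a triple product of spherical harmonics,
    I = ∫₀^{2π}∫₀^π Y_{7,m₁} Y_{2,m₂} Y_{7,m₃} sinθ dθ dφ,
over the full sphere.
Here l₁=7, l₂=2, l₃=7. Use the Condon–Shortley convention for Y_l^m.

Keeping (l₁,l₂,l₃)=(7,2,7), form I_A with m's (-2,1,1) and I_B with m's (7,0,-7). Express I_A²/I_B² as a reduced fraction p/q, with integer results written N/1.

729/8281

Same 7,2,7: normalisation and zero-m 3j drop out of the ratio.
A: Δ: 2! 12! 2! / 17! → 1/185640; sum: t=1:−1/1935360 t=2:+1/1209600 = 1/3225600; 3j²(7 2 7; -2 1 1) = Δ·Π!·Σ² = 243/61880  (sign +1)
B: Δ: 2! 12! 2! / 17! → 1/185640; sum: t=0:+1/1916006400 = 1/1916006400; 3j²(7 2 7; 7 0 -7) = Δ·Π!·Σ² = 91/2040  (sign +1)
I_A²/I_B² = (243/61880)/(91/2040) = 729/8281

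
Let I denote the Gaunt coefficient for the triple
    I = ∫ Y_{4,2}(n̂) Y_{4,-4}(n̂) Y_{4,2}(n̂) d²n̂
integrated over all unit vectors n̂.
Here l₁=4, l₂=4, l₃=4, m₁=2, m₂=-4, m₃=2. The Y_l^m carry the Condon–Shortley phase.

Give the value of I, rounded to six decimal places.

0.190983

m-sum 0 ✓  L=12 even ✓  0≤4≤8 ✓
Π(2lᵢ+1) = 9×9×9 = 729
triangle coeff Δ(4,4,4) = 1/450450
Σ_t [0,4]: t=0:+1/13824 t=1:−1/216 t=2:+1/64 t=3:−1/216 t=4:+1/13824 = 5/768
(3j)²=18/1001 [(4 4 4; 0 0 0)], sign=+1
Σ_t [0,0]: t=0:+1/2304 = 1/2304
(3j)²=5/143 [(4 4 4; 2 -4 2)], sign=+1
⇒ 4πI² = 65610/143143
I = (+1)√(65610/143143/(4π)) = 0.19098314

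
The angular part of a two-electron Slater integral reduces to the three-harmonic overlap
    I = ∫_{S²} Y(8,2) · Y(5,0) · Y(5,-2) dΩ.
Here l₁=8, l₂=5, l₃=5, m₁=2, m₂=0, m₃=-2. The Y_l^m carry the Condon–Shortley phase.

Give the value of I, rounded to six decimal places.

0.023747

Checks pass: Σm=0; 18 even; l₃=5∈[3,13].
(2·8+1)(2·5+1)(2·5+1) = 2057
Δ: 8! 8! 2! / 19! → 1/37413090
sum: t=3:−1/1036800 t=4:+1/331776 t=5:−1/1036800 = 1/921600
3j²(8 5 5; 0 0 0) = Δ·Π!·Σ² = 490/46189  (sign -1)
sum: t=3:−1/1036800 t=4:+1/829440 t=5:−1/7257600 = 1/9676800
3j²(8 5 5; 2 0 -2) = Δ·Π!·Σ² = 15/46189  (sign -1)
combine: 4πI² = 2057·490/46189·15/46189 = 7350/1037153
take √, sign +1: I = 0.02374747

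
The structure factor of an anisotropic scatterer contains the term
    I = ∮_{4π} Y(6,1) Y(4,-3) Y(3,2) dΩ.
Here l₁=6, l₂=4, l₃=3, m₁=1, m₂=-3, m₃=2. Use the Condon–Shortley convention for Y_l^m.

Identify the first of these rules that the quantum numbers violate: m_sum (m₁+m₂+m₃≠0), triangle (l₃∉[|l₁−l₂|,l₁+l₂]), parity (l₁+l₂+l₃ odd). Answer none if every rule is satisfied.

parity

m₁+m₂+m₃ = 1 − 3 + 2 = 0  ✓
triangle: |6−4|=2 ≤ l₃=3 ≤ 6+4=10  ✓
parity: l₁+l₂+l₃ = 13 is odd  ✗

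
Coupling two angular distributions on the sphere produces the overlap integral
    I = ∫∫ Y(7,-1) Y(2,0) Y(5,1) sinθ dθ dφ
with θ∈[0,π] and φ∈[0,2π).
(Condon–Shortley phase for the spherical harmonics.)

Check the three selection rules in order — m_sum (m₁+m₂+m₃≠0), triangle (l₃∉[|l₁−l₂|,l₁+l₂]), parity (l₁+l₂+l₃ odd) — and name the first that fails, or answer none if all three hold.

none

Σmᵢ = 0  ✓
l₃∈[|l₁−l₂|,l₁+l₂]=[5,9], have l₃=5  ✓
Σlᵢ = 14 ⇒ even  ✓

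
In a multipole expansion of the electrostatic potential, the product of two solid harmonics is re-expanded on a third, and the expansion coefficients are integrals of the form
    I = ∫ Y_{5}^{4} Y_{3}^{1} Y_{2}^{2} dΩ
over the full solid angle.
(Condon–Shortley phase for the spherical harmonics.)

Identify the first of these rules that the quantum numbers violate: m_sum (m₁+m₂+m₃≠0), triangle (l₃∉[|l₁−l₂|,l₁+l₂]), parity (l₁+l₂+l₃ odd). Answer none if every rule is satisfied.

azimuthal sum: 4 + 1 + 2 = 7  ✗
2 ≤ 2 ≤ 8 (triangle on l)
L = 5 + 3 + 2 = 10 (even)

m_sum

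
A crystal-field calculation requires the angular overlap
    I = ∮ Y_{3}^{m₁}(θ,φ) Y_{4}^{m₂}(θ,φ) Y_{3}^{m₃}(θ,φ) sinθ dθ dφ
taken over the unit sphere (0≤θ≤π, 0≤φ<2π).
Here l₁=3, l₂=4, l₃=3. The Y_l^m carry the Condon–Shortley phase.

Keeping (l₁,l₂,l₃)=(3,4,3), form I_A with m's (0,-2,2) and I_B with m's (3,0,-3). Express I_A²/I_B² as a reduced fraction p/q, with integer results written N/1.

1/3

l's match ⇒ only the (l;m) 3-j factors differ between A and B.
A: triangle coeff Δ(3,4,3) = 1/34650; Σ_t [1,2]: t=1:−1/72 t=2:+1/96 = -1/288; (3j)²=1/462 [(3 4 3; 0 -2 2)], sign=+1
B: triangle coeff Δ(3,4,3) = 1/34650; Σ_t [0,0]: t=0:+1/1152 = 1/1152; (3j)²=1/154 [(3 4 3; 3 0 -3)], sign=+1
I_A²/I_B² = (1/462)/(1/154) = 1/3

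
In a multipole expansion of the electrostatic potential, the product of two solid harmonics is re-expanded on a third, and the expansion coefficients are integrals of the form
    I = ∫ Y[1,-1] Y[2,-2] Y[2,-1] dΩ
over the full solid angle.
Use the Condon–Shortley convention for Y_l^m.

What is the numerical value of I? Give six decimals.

0.000000

m-sum = -1 − 2 − 1 = -4 ≠ 0 ⇒ I = 0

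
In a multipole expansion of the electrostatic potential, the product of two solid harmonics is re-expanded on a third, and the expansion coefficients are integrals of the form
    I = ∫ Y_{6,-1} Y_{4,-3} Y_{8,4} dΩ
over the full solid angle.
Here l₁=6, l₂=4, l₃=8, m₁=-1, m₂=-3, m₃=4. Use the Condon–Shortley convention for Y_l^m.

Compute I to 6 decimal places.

Rules hold: Σm=0, L=18 even, 2≤8≤10.
N = 13·9·17 = 1989
Δ = 2!·10!·6!/19! = 1/23279256
Racah Σ t=0..2: t=0:+1/1658880 t=1:−1/518400 t=2:+1/1658880 = -1/1382400
⇒ 3j(6 4 8; 0 0 0)² = 504/46189, sgn -1
Racah Σ t=0..1: t=0:+1/7257600 t=1:−1/12441600 = 1/17418240
⇒ 3j(6 4 8; -1 -3 4)² = 125/25194, sgn +1
4πI² = N·(3j₀)²·(3jₘ)² = 94500/877591
I = -1·√(0.107681/4π) = -0.09256885

-0.092569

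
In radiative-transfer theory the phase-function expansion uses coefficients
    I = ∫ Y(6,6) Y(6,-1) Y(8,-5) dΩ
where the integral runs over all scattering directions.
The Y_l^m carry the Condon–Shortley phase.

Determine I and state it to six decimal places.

-0.171754

Checks pass: Σm=0; 20 even; l₃=8∈[0,12].
(2·6+1)(2·6+1)(2·8+1) = 2873
Δ: 4! 8! 8! / 21! → 1/1309458150
sum: t=0:+1/49766400 t=1:−1/3110400 t=2:+1/1327104 t=3:−1/3110400 t=4:+1/49766400 = 1/6635520
3j²(6 6 8; 0 0 0) = Δ·Π!·Σ² = 350/46189  (sign +1)
sum: t=0:+1/696729600 = 1/696729600
3j²(6 6 8; 6 -1 -5) = Δ·Π!·Σ² = 11/646  (sign -1)
combine: 4πI² = 2873·350/46189·11/646 = 2275/6137
take √, sign -1: I = -0.17175433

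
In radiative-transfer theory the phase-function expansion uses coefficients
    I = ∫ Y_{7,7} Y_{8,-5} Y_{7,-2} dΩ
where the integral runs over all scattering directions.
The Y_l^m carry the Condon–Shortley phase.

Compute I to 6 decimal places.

Rules hold: Σm=0, L=22 even, 1≤7≤15.
N = 15·17·15 = 3825
Δ = 8!·6!·8!/23! = 1/22086194130
Racah Σ t=1..7: t=1:−1/18289152000 t=2:+1/248832000 t=3:−1/24883200 t=4:+1/11943936 t=5:−1/24883200 t=6:+1/248832000 t=7:−1/18289152000 = 11/975421440
⇒ 3j(7 8 7; 0 0 0)² = 1750/289731, sgn -1
Racah Σ t=0..0: t=0:+1/20901888000 = 1/20901888000
⇒ 3j(7 8 7; 7 -5 -2)² = 546/37145, sgn -1
4πI² = N·(3j₀)²·(3jₘ)² = 1102500/3246473
I = +1·√(0.339599/4π) = 0.16439116

0.164391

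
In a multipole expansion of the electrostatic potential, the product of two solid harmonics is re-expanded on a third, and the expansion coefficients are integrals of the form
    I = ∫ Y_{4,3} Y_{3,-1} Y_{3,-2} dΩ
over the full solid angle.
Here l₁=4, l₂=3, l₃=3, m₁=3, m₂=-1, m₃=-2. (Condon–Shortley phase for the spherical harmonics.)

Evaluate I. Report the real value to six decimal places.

m-sum 0 ✓  L=10 even ✓  1≤3≤7 ✓
Π(2lᵢ+1) = 9×7×7 = 441
triangle coeff Δ(4,3,3) = 1/34650
Σ_t [1,3]: t=1:−1/72 t=2:+1/16 t=3:−1/72 = 5/144
(3j)²=2/77 [(4 3 3; 0 0 0)], sign=-1
Σ_t [0,1]: t=0:+1/288 t=1:−1/144 = -1/288
(3j)²=1/99 [(4 3 3; 3 -1 -2)], sign=+1
⇒ 4πI² = 14/121
I = (-1)√(14/121/(4π)) = -0.09595473

-0.095955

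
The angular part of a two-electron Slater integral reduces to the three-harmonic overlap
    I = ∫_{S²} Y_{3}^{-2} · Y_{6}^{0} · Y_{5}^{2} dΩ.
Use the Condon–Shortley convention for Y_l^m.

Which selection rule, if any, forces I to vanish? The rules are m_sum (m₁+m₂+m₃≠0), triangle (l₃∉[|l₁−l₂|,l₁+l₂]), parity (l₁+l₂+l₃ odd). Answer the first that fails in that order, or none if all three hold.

none

azimuthal sum: -2 + 0 + 2 = 0  ✓
3 ≤ 5 ≤ 9 (triangle on l)  ✓
L = 3 + 6 + 5 = 14 (even)  ✓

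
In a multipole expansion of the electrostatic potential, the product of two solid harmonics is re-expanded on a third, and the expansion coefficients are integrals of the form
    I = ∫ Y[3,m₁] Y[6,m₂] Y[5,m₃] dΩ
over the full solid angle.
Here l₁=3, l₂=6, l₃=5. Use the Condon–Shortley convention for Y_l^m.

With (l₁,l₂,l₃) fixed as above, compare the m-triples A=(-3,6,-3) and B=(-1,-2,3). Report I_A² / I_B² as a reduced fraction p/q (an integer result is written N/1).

Same 3,6,5: normalisation and zero-m 3j drop out of the ratio.
A: Δ: 4! 2! 8! / 15! → 1/675675; sum: t=4:+1/1935360 = 1/1935360; 3j²(3 6 5; -3 6 -3) = Δ·Π!·Σ² = 1/91  (sign +1)
B: Δ: 4! 2! 8! / 15! → 1/675675; sum: t=2:+1/11520 t=3:−1/30240 t=4:+1/1935360 = 1/18432; 3j²(3 6 5; -1 -2 3) = Δ·Π!·Σ² = 7/429  (sign +1)
I_A²/I_B² = (1/91)/(7/429) = 33/49

33/49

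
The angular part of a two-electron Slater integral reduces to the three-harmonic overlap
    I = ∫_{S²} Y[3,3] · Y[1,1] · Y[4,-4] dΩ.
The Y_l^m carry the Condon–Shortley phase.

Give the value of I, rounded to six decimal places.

0.325735

Checks pass: Σm=0; 8 even; l₃=4∈[2,4].
(2·3+1)(2·1+1)(2·4+1) = 189
Δ: 0! 6! 2! / 9! → 1/252
sum: t=0:+1/36 = 1/36
3j²(3 1 4; 0 0 0) = Δ·Π!·Σ² = 4/63  (sign +1)
sum: t=0:+1/1440 = 1/1440
3j²(3 1 4; 3 1 -4) = Δ·Π!·Σ² = 1/9  (sign +1)
combine: 4πI² = 189·4/63·1/9 = 4/3
take √, sign +1: I = 0.32573501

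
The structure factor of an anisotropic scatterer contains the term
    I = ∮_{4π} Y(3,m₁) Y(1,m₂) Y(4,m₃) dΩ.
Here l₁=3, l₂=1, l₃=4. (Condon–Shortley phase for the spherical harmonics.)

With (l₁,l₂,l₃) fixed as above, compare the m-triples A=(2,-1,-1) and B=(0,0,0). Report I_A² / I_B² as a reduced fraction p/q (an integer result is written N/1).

3/16

Same 3,1,4: normalisation and zero-m 3j drop out of the ratio.
A: Δ: 0! 6! 2! / 9! → 1/252; sum: t=0:+1/240 = 1/240; 3j²(3 1 4; 2 -1 -1) = Δ·Π!·Σ² = 1/84  (sign -1)
B: Δ: 0! 6! 2! / 9! → 1/252; sum: t=0:+1/36 = 1/36; 3j²(3 1 4; 0 0 0) = Δ·Π!·Σ² = 4/63  (sign +1)
I_A²/I_B² = (1/84)/(4/63) = 3/16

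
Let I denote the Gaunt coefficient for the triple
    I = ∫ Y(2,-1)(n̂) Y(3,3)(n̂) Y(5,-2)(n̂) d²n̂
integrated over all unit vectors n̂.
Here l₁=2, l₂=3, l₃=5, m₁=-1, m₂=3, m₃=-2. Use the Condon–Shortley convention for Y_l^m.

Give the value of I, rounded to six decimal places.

Checks pass: Σm=0; 10 even; l₃=5∈[1,5].
(2·2+1)(2·3+1)(2·5+1) = 385
Δ: 0! 4! 6! / 11! → 1/2310
sum: t=0:+1/144 = 1/144
3j²(2 3 5; 0 0 0) = Δ·Π!·Σ² = 10/231  (sign -1)
sum: t=0:+1/4320 = 1/4320
3j²(2 3 5; -1 3 -2) = Δ·Π!·Σ² = 1/330  (sign -1)
combine: 4πI² = 385·10/231·1/330 = 5/99
take √, sign +1: I = 0.06339609

0.063396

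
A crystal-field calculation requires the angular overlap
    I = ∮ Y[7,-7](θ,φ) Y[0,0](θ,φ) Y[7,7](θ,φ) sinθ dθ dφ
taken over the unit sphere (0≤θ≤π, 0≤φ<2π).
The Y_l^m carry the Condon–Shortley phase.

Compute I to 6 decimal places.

Checks pass: Σm=0; 14 even; l₃=7∈[7,7].
(2·7+1)(2·0+1)(2·7+1) = 225
Δ: 0! 14! 0! / 15! → 1/15
sum: t=0:+1/25401600 = 1/25401600
3j²(7 0 7; 0 0 0) = Δ·Π!·Σ² = 1/15  (sign -1)
sum: t=0:+1/87178291200 = 1/87178291200
3j²(7 0 7; -7 0 7) = Δ·Π!·Σ² = 1/15  (sign +1)
combine: 4πI² = 225·1/15·1/15 = 1/1
take √, sign -1: I = -0.28209479

-0.282095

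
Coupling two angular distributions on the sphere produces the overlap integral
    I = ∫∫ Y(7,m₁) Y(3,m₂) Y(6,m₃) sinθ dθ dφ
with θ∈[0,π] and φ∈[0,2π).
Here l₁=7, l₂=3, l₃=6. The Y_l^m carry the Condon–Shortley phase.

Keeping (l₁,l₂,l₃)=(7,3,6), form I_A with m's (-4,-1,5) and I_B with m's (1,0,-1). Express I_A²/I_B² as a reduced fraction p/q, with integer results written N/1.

l's match ⇒ only the (l;m) 3-j factors differ between A and B.
A: triangle coeff Δ(7,3,6) = 1/2042040; Σ_t [1,2]: t=1:−1/21772800 t=2:+1/2903040 = 13/43545600; (3j)²=143/7140 [(7 3 6; -4 -1 5)], sign=-1
B: triangle coeff Δ(7,3,6) = 1/2042040; Σ_t [1,3]: t=1:−1/172800 t=2:+1/69120 t=3:−1/362880 = 43/7257600; (3j)²=1849/170170 [(7 3 6; 1 0 -1)], sign=-1
I_A²/I_B² = (143/7140)/(1849/170170) = 20449/11094

20449/11094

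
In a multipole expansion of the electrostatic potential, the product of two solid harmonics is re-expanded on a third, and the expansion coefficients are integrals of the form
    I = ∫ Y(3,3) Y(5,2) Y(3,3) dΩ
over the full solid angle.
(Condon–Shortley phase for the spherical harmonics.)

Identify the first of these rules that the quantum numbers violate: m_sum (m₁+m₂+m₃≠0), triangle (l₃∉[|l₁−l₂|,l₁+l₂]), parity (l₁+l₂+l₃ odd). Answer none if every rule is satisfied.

m_sum

Σmᵢ = 8  ✗
l₃∈[|l₁−l₂|,l₁+l₂]=[2,8], have l₃=3
Σlᵢ = 11 ⇒ odd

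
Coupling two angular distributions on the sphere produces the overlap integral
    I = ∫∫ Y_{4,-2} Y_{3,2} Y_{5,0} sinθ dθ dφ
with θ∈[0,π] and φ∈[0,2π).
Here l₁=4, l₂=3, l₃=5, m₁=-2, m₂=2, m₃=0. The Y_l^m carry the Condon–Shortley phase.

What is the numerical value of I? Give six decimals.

-0.171327

Rules hold: Σm=0, L=12 even, 1≤5≤7.
N = 9·7·11 = 693
Δ = 2!·6!·4!/13! = 1/180180
Racah Σ t=0..2: t=0:+1/576 t=1:−1/144 t=2:+1/576 = -1/288
⇒ 3j(4 3 5; 0 0 0)² = 20/1001, sgn +1
Racah Σ t=1..2: t=1:−1/2880 t=2:+1/576 = 1/720
⇒ 3j(4 3 5; -2 2 0)² = 80/3003, sgn -1
4πI² = N·(3j₀)²·(3jₘ)² = 4800/13013
I = -1·√(0.368862/4π) = -0.17132746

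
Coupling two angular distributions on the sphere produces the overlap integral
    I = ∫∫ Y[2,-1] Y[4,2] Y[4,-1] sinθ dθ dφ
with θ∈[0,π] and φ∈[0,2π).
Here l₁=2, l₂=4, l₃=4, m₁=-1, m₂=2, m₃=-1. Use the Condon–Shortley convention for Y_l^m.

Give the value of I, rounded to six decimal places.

Checks pass: Σm=0; 10 even; l₃=4∈[2,6].
(2·2+1)(2·4+1)(2·4+1) = 405
Δ: 2! 2! 6! / 11! → 1/13860
sum: t=0:+1/192 t=1:−1/36 t=2:+1/192 = -5/288
3j²(2 4 4; 0 0 0) = Δ·Π!·Σ² = 20/693  (sign -1)
sum: t=1:−1/240 t=2:+1/96 = 1/160
3j²(2 4 4; -1 2 -1) = Δ·Π!·Σ² = 27/1540  (sign -1)
combine: 4πI² = 405·20/693·27/1540 = 1215/5929
take √, sign +1: I = 0.12770047

0.127700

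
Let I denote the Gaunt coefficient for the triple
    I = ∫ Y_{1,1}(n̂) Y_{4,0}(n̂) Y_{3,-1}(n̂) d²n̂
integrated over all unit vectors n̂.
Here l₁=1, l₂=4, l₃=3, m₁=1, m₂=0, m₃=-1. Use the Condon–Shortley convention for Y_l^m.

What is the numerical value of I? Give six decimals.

0.150786

Checks pass: Σm=0; 8 even; l₃=3∈[3,5].
(2·1+1)(2·4+1)(2·3+1) = 189
Δ: 2! 0! 6! / 9! → 1/252
sum: t=1:−1/36 = -1/36
3j²(1 4 3; 0 0 0) = Δ·Π!·Σ² = 4/63  (sign +1)
sum: t=0:+1/96 = 1/96
3j²(1 4 3; 1 0 -1) = Δ·Π!·Σ² = 1/42  (sign +1)
combine: 4πI² = 189·4/63·1/42 = 2/7
take √, sign +1: I = 0.15078601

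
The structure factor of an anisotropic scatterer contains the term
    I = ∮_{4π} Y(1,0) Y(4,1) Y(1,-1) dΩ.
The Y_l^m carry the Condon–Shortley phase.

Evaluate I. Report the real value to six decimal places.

triangle: need 3≤l₃≤5, have 1; I=0

0.000000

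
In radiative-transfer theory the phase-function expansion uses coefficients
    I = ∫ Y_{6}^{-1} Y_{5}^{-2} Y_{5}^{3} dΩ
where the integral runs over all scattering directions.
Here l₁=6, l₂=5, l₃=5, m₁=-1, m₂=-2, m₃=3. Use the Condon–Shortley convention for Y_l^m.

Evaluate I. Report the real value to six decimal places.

Checks pass: Σm=0; 16 even; l₃=5∈[1,11].
(2·6+1)(2·5+1)(2·5+1) = 1573
Δ: 6! 6! 4! / 17! → 1/28588560
sum: t=1:−1/345600 t=2:+1/13824 t=3:−1/5184 t=4:+1/13824 t=5:−1/345600 = -7/129600
3j²(6 5 5; 0 0 0) = Δ·Π!·Σ² = 80/7293  (sign +1)
sum: t=1:−1/345600 t=2:+1/34560 t=3:−1/41472 = 1/518400
3j²(6 5 5; -1 -2 3) = Δ·Π!·Σ² = 7/36465  (sign +1)
combine: 4πI² = 1573·80/7293·7/36465 = 112/33813
take √, sign +1: I = 0.01623537

0.016235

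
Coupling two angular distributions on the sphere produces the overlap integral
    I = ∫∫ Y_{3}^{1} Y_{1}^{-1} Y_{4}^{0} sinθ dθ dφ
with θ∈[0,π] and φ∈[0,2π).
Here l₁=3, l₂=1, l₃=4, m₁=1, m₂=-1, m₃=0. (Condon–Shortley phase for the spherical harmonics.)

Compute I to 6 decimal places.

Rules hold: Σm=0, L=8 even, 2≤4≤4.
N = 7·3·9 = 189
Δ = 0!·6!·2!/9! = 1/252
Racah Σ t=0..0: t=0:+1/36 = 1/36
⇒ 3j(3 1 4; 0 0 0)² = 4/63, sgn +1
Racah Σ t=0..0: t=0:+1/96 = 1/96
⇒ 3j(3 1 4; 1 -1 0)² = 1/42, sgn +1
4πI² = N·(3j₀)²·(3jₘ)² = 2/7
I = +1·√(0.285714/4π) = 0.15078601

0.150786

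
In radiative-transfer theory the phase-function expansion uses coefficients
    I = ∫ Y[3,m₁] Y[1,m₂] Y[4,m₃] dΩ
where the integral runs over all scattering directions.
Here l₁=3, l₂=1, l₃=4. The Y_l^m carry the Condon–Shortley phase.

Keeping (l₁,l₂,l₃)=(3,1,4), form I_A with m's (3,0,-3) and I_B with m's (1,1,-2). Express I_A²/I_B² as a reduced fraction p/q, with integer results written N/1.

7/15

l's match ⇒ only the (l;m) 3-j factors differ between A and B.
A: triangle coeff Δ(3,1,4) = 1/252; Σ_t [0,0]: t=0:+1/720 = 1/720; (3j)²=1/36 [(3 1 4; 3 0 -3)], sign=-1
B: triangle coeff Δ(3,1,4) = 1/252; Σ_t [0,0]: t=0:+1/96 = 1/96; (3j)²=5/84 [(3 1 4; 1 1 -2)], sign=+1
I_A²/I_B² = (1/36)/(5/84) = 7/15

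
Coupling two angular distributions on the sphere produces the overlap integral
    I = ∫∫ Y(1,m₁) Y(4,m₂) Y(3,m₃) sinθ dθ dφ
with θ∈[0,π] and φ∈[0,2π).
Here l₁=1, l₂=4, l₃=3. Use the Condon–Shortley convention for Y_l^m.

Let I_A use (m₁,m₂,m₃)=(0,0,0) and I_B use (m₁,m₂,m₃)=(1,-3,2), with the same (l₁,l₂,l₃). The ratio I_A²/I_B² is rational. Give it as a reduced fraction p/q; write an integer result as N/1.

16/21

l's match ⇒ only the (l;m) 3-j factors differ between A and B.
A: triangle coeff Δ(1,4,3) = 1/252; Σ_t [1,1]: t=1:−1/36 = -1/36; (3j)²=4/63 [(1 4 3; 0 0 0)], sign=+1
B: triangle coeff Δ(1,4,3) = 1/252; Σ_t [0,0]: t=0:+1/240 = 1/240; (3j)²=1/12 [(1 4 3; 1 -3 2)], sign=-1
I_A²/I_B² = (4/63)/(1/12) = 16/21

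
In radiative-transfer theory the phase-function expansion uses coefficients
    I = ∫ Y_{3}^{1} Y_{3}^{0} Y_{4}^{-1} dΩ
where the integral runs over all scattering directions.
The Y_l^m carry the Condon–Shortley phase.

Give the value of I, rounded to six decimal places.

-0.099323

Rules hold: Σm=0, L=10 even, 0≤4≤6.
N = 7·7·9 = 441
Δ = 2!·4!·4!/11! = 1/34650
Racah Σ t=0..2: t=0:+1/72 t=1:−1/16 t=2:+1/72 = -5/144
⇒ 3j(3 3 4; 0 0 0)² = 2/77, sgn -1
Racah Σ t=0..2: t=0:+1/48 t=1:−1/24 t=2:+1/288 = -5/288
⇒ 3j(3 3 4; 1 0 -1)² = 5/462, sgn +1
4πI² = N·(3j₀)²·(3jₘ)² = 15/121
I = -1·√(0.123967/4π) = -0.09932258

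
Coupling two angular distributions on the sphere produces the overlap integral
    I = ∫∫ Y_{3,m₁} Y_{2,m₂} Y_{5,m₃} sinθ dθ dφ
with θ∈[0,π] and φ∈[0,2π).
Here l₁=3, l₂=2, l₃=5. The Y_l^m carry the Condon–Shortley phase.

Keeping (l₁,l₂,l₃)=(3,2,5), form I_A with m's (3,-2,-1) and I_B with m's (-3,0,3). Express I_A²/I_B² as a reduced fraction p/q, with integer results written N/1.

1/28

l's match ⇒ only the (l;m) 3-j factors differ between A and B.
A: triangle coeff Δ(3,2,5) = 1/2310; Σ_t [0,0]: t=0:+1/17280 = 1/17280; (3j)²=1/2310 [(3 2 5; 3 -2 -1)], sign=+1
B: triangle coeff Δ(3,2,5) = 1/2310; Σ_t [0,0]: t=0:+1/2880 = 1/2880; (3j)²=2/165 [(3 2 5; -3 0 3)], sign=+1
I_A²/I_B² = (1/2310)/(2/165) = 1/28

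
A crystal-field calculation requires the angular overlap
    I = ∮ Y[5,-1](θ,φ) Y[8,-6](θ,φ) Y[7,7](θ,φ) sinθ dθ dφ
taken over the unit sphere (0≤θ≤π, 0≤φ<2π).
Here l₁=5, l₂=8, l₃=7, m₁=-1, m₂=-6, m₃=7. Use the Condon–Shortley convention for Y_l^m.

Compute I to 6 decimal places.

m-sum 0 ✓  L=20 even ✓  3≤7≤13 ✓
Π(2lᵢ+1) = 11×17×15 = 2805
triangle coeff Δ(5,8,7) = 1/814773960
Σ_t [1,5]: t=1:−1/87091200 t=2:+1/4976640 t=3:−1/2073600 t=4:+1/4976640 t=5:−1/87091200 = -1/9676800
(3j)²=360/46189 [(5 8 7; 0 0 0)], sign=+1
Σ_t [2,2]: t=2:+1/4180377600 = 1/4180377600
(3j)²=143/7752 [(5 8 7; -1 -6 7)], sign=+1
⇒ 4πI² = 2475/6137
I = (+1)√(2475/6137/(4π)) = 0.17914497

0.179145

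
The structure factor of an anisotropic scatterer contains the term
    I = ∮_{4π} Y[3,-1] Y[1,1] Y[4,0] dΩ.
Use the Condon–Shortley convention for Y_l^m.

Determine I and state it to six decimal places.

Checks pass: Σm=0; 8 even; l₃=4∈[2,4].
(2·3+1)(2·1+1)(2·4+1) = 189
Δ: 0! 6! 2! / 9! → 1/252
sum: t=0:+1/36 = 1/36
3j²(3 1 4; 0 0 0) = Δ·Π!·Σ² = 4/63  (sign +1)
sum: t=0:+1/96 = 1/96
3j²(3 1 4; -1 1 0) = Δ·Π!·Σ² = 1/42  (sign +1)
combine: 4πI² = 189·4/63·1/42 = 2/7
take √, sign +1: I = 0.15078601

0.150786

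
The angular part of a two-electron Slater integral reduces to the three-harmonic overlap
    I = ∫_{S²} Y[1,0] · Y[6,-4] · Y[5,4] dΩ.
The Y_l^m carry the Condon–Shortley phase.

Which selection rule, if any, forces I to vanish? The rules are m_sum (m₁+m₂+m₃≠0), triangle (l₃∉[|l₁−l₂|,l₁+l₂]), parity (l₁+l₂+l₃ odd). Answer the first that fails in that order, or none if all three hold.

m₁+m₂+m₃ = 0 − 4 + 4 = 0  ✓
triangle: |1−6|=5 ≤ l₃=5 ≤ 1+6=7  ✓
parity: l₁+l₂+l₃ = 12 is even  ✓

none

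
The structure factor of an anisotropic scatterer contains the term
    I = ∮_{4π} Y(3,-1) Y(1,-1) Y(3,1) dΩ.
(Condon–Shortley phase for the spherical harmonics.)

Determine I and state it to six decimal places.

0.000000

Σmᵢ = -1 ≠ 0, so the φ-integral vanishes; I = 0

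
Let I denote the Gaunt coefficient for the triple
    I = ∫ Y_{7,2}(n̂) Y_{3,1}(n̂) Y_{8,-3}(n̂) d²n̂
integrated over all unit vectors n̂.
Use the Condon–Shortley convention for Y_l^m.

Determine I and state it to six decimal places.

-0.144372

Rules hold: Σm=0, L=18 even, 4≤8≤10.
N = 15·7·17 = 1785
Δ = 2!·12!·4!/19! = 1/5290740
Racah Σ t=0..2: t=0:+1/7257600 t=1:−1/2073600 t=2:+1/7257600 = -1/4838400
⇒ 3j(7 3 8; 0 0 0)² = 252/20995, sgn -1
Racah Σ t=0..2: t=0:+1/29030400 t=1:−1/5806080 t=2:+1/17418240 = -1/12441600
⇒ 3j(7 3 8; 2 1 -3)² = 154/12597, sgn +1
4πI² = N·(3j₀)²·(3jₘ)² = 271656/1037153
I = -1·√(0.261925/4π) = -0.14437211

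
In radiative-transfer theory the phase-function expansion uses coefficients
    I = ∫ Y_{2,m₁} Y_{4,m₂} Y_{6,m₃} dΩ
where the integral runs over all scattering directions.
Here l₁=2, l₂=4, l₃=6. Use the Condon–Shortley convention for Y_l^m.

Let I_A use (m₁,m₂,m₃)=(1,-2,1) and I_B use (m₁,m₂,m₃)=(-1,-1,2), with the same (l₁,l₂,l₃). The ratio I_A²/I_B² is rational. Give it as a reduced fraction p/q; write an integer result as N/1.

5/16

l's match ⇒ only the (l;m) 3-j factors differ between A and B.
A: triangle coeff Δ(2,4,6) = 1/6435; Σ_t [0,0]: t=0:+1/8640 = 1/8640; (3j)²=14/1287 [(2 4 6; 1 -2 1)], sign=-1
B: triangle coeff Δ(2,4,6) = 1/6435; Σ_t [0,0]: t=0:+1/4320 = 1/4320; (3j)²=224/6435 [(2 4 6; -1 -1 2)], sign=+1
I_A²/I_B² = (14/1287)/(224/6435) = 5/16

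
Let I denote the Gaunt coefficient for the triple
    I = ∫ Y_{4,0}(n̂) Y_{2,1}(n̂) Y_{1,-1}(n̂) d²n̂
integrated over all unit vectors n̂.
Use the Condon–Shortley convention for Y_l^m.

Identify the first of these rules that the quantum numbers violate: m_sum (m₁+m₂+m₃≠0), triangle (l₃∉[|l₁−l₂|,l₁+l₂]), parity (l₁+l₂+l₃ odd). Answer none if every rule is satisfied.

azimuthal sum: 0 + 1 − 1 = 0  ✓
2 ≤ 1 ≤ 6 (triangle on l)  ✗
L = 4 + 2 + 1 = 7 (odd)

triangle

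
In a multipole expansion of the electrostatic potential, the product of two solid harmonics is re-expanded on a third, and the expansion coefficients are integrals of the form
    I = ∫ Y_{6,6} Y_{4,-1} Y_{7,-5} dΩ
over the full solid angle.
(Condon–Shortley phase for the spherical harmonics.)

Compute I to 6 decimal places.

l₁+l₂+l₃=17 is odd: 3j(l;000)=0 ⇒ I=0

0.000000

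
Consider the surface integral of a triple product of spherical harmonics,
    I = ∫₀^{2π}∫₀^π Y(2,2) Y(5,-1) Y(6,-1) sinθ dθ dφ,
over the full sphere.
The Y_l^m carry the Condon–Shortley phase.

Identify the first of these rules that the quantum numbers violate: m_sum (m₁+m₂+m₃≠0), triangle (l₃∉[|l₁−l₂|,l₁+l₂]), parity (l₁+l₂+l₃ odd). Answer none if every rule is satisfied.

azimuthal sum: 2 − 1 − 1 = 0  ✓
3 ≤ 6 ≤ 7 (triangle on l)  ✓
L = 2 + 5 + 6 = 13 (odd)  ✗

parity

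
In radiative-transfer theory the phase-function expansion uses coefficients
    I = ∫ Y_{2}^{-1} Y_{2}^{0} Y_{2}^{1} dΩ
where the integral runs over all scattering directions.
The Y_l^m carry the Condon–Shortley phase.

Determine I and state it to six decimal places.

-0.090112

Rules hold: Σm=0, L=6 even, 0≤2≤4.
N = 5·5·5 = 125
Δ = 2!·2!·2!/7! = 1/630
Racah Σ t=0..2: t=0:+1/8 t=1:−1/1 t=2:+1/8 = -3/4
⇒ 3j(2 2 2; 0 0 0)² = 2/35, sgn -1
Racah Σ t=1..2: t=1:−1/2 t=2:+1/4 = -1/4
⇒ 3j(2 2 2; -1 0 1)² = 1/70, sgn +1
4πI² = N·(3j₀)²·(3jₘ)² = 5/49
I = -1·√(0.102041/4π) = -0.09011188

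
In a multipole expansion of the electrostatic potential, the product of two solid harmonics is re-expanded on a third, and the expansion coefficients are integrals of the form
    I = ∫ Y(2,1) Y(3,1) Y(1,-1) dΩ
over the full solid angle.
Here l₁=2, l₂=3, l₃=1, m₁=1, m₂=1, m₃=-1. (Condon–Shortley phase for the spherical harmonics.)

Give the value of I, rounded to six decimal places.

0.000000

Σmᵢ = 1 ≠ 0, so the φ-integral vanishes; I = 0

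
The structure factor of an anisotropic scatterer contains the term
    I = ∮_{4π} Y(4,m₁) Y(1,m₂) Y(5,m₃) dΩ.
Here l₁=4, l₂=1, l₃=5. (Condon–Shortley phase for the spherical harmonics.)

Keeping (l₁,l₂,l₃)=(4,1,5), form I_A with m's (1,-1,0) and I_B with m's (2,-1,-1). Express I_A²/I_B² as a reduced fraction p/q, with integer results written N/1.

5/3

Same 4,1,5: normalisation and zero-m 3j drop out of the ratio.
A: Δ: 0! 8! 2! / 11! → 1/495; sum: t=0:+1/1440 = 1/1440; 3j²(4 1 5; 1 -1 0) = Δ·Π!·Σ² = 2/99  (sign -1)
B: Δ: 0! 8! 2! / 11! → 1/495; sum: t=0:+1/2880 = 1/2880; 3j²(4 1 5; 2 -1 -1) = Δ·Π!·Σ² = 2/165  (sign +1)
I_A²/I_B² = (2/99)/(2/165) = 5/3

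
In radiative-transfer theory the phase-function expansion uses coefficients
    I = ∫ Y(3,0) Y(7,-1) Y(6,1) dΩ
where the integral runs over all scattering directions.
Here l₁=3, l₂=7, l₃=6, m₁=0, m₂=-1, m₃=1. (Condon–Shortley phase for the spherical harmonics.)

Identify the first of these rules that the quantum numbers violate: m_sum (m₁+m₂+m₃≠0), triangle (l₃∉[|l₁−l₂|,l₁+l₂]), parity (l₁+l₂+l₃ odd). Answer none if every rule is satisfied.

none

m₁+m₂+m₃ = 0 − 1 + 1 = 0  ✓
triangle: |3−7|=4 ≤ l₃=6 ≤ 3+7=10  ✓
parity: l₁+l₂+l₃ = 16 is even  ✓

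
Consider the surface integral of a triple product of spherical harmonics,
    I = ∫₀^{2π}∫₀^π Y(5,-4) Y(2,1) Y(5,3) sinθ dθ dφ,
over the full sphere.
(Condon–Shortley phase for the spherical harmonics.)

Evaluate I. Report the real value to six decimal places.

0.196098

Rules hold: Σm=0, L=12 even, 3≤5≤7.
N = 11·5·11 = 605
Δ = 2!·8!·2!/13! = 1/38610
Racah Σ t=0..2: t=0:+1/2880 t=1:−1/576 t=2:+1/2880 = -1/960
⇒ 3j(5 2 5; 0 0 0)² = 10/429, sgn +1
Racah Σ t=1..2: t=1:−1/80640 t=2:+1/10080 = 1/11520
⇒ 3j(5 2 5; -4 1 3)² = 49/1430, sgn +1
4πI² = N·(3j₀)²·(3jₘ)² = 245/507
I = +1·√(0.483235/4π) = 0.19609844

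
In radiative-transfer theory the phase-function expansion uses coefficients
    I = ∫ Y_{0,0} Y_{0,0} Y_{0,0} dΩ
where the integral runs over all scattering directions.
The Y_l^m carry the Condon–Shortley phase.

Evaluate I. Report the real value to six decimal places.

0.282095

m-sum 0 ✓  L=0 even ✓  0≤0≤0 ✓
Π(2lᵢ+1) = 1×1×1 = 1
triangle coeff Δ(0,0,0) = 1/1
Σ_t [0,0]: t=0:+1/1 = 1/1
(3j)²=1/1 [(0 0 0; 0 0 0)], sign=+1
(m-triple is (0,0,0) — same symbol as above.)
⇒ 4πI² = 1/1
I = (+1)√(1/1/(4π)) = 0.28209479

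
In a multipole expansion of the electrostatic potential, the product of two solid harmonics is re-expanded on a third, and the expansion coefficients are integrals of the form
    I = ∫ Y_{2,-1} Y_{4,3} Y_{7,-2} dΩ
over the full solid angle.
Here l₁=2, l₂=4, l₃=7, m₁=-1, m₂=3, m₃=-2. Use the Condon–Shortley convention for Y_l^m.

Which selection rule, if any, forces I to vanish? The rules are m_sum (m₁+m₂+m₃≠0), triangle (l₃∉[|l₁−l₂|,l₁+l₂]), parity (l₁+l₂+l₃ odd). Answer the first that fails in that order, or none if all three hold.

triangle

m₁+m₂+m₃ = -1 + 3 − 2 = 0  ✓
triangle: |2−4|=2 ≤ l₃=7 ≤ 2+4=6  ✗
parity: l₁+l₂+l₃ = 13 is odd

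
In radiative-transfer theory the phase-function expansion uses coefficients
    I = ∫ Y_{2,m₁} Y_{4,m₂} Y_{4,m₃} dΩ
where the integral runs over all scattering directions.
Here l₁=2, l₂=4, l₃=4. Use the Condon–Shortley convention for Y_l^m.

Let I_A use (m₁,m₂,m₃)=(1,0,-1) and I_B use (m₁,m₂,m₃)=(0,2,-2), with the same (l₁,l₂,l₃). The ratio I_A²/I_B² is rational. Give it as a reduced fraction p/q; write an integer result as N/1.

15/32

Shared (l₁,l₂,l₃)=(2,4,4): N and (l;000)² cancel in I_A²/I_B².
A: Δ = 2!·2!·6!/11! = 1/13860; Racah Σ t=0..1: t=0:+1/96 t=1:−1/72 = -1/288; ⇒ 3j(2 4 4; 1 0 -1)² = 1/462, sgn +1
B: Δ = 2!·2!·6!/11! = 1/13860; Racah Σ t=0..2: t=0:+1/2880 t=1:−1/120 t=2:+1/192 = -1/360; ⇒ 3j(2 4 4; 0 2 -2)² = 16/3465, sgn -1
I_A²/I_B² = (1/462)/(16/3465) = 15/32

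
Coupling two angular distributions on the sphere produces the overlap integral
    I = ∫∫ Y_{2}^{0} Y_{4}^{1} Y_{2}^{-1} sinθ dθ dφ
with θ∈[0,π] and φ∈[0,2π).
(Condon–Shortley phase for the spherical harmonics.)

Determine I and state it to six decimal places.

-0.220728

Rules hold: Σm=0, L=8 even, 2≤2≤6.
N = 5·9·5 = 225
Δ = 4!·0!·4!/9! = 1/630
Racah Σ t=2..2: t=2:+1/16 = 1/16
⇒ 3j(2 4 2; 0 0 0)² = 2/35, sgn +1
Racah Σ t=2..2: t=2:+1/24 = 1/24
⇒ 3j(2 4 2; 0 1 -1)² = 1/21, sgn -1
4πI² = N·(3j₀)²·(3jₘ)² = 30/49
I = -1·√(0.612245/4π) = -0.22072812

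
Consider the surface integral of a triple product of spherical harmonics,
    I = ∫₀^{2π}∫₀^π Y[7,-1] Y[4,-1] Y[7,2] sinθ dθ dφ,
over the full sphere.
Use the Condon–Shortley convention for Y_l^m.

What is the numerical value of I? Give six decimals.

Checks pass: Σm=0; 18 even; l₃=7∈[3,11].
(2·7+1)(2·4+1)(2·7+1) = 2025
Δ: 4! 10! 4! / 19! → 1/58198140
sum: t=0:+1/17418240 t=1:−1/622080 t=2:+1/230400 t=3:−1/622080 t=4:+1/17418240 = 1/806400
3j²(7 4 7; 0 0 0) = Δ·Π!·Σ² = 2268/230945  (sign -1)
sum: t=0:+1/11612160 t=1:−1/725760 t=2:+1/414720 t=3:−1/2073600 = 37/58060800
3j²(7 4 7; -1 -1 2) = Δ·Π!·Σ² = 4107/646646  (sign -1)
combine: 4πI² = 2025·2268/230945·4107/646646 = 269460270/2133423721
take √, sign +1: I = 0.10025450

0.100255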